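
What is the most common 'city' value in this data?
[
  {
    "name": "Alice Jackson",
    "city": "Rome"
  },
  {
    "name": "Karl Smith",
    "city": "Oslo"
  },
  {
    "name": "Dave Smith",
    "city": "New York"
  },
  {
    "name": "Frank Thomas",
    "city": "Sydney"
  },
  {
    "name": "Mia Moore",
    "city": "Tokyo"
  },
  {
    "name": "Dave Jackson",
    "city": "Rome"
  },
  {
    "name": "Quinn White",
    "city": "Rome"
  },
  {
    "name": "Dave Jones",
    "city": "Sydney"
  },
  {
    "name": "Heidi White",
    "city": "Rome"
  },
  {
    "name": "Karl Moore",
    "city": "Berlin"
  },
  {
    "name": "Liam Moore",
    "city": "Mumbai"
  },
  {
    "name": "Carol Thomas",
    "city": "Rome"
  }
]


Counting 'city' values across 12 records:

  Rome: 5 #####
  Sydney: 2 ##
  Oslo: 1 #
  New York: 1 #
  Tokyo: 1 #
  Berlin: 1 #
  Mumbai: 1 #

Most common: Rome (5 times)

Rome (5 times)


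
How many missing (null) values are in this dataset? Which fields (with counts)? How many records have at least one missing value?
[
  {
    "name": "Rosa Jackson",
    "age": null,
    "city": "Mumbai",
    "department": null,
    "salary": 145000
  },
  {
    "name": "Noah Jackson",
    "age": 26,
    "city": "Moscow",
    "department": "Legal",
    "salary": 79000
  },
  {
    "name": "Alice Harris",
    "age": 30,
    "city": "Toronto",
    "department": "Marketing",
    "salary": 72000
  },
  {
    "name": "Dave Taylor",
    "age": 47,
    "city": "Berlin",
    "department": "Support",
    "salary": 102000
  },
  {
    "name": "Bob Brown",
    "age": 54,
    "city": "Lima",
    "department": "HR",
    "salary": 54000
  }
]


Checking for missing (null) values in 5 records:

  Rosa Jackson: age, department
  Noah Jackson: complete
  Alice Harris: complete
  Dave Taylor: complete
  Bob Brown: complete

Per field:
  name: 0 missing
  age: 1 missing
  city: 0 missing
  department: 1 missing
  salary: 0 missing

Total missing values: 2
Records with any missing: 1

2 missing values (age: 1, department: 1); 1 incomplete records


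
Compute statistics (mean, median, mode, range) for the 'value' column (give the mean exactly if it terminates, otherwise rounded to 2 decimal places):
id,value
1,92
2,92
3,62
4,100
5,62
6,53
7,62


Data: [92, 92, 62, 100, 62, 53, 62]
Count: 7
Sum: 523
Mean: 523/7 ≈ 74.71 (rounded to 2 decimal places)
Sorted: [53, 62, 62, 62, 92, 92, 100]
Median: 62.0
Mode: 62 (3 times)
Range: 100 - 53 = 47
Min: 53, Max: 100

mean≈74.71, median=62.0, mode=62, range=47


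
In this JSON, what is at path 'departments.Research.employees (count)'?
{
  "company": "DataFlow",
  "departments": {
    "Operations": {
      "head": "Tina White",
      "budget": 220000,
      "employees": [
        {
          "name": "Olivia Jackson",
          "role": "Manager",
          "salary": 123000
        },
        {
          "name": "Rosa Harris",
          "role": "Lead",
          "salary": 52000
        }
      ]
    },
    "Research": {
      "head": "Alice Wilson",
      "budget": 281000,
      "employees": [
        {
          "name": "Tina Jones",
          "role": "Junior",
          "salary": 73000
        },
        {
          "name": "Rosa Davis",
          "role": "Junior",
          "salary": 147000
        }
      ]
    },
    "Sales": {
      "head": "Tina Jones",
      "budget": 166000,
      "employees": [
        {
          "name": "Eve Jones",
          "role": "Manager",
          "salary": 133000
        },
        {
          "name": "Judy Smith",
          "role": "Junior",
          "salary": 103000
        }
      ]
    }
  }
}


Path: departments.Research.employees (count)

Navigate:
  -> departments
  -> Research
  -> employees (array, length 2)

2


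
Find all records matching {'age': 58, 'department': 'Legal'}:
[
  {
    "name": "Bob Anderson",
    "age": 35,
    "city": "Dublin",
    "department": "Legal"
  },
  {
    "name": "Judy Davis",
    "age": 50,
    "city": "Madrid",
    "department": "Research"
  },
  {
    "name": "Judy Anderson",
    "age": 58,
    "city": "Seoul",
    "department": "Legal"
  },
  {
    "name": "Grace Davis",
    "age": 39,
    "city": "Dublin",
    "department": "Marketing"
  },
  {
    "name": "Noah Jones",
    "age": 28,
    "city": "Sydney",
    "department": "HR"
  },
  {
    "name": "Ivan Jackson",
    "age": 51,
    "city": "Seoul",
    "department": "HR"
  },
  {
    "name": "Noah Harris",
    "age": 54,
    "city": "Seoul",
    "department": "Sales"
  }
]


Search criteria: {'age': 58, 'department': 'Legal'}

Checking 7 records:
  Bob Anderson: {age: 35, department: Legal}
  Judy Davis: {age: 50, department: Research}
  Judy Anderson: {age: 58, department: Legal} <-- MATCH
  Grace Davis: {age: 39, department: Marketing}
  Noah Jones: {age: 28, department: HR}
  Ivan Jackson: {age: 51, department: HR}
  Noah Harris: {age: 54, department: Sales}

Matches: ["Judy Anderson"]

["Judy Anderson"]


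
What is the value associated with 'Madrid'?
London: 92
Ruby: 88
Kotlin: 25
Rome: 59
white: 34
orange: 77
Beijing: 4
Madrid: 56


Looking up key 'Madrid'
Value: 56

56


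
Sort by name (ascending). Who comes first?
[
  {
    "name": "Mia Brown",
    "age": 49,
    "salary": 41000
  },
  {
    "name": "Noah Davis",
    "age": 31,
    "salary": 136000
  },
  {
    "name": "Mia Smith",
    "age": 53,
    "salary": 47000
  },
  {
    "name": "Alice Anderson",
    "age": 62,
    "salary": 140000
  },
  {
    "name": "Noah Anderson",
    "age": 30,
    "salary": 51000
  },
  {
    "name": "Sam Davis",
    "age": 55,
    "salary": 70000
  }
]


Sort by: name (ascending)

Sorted order:
  1. Alice Anderson (name = Alice Anderson)
  2. Mia Brown (name = Mia Brown)
  3. Mia Smith (name = Mia Smith)
  4. Noah Anderson (name = Noah Anderson)
  5. Noah Davis (name = Noah Davis)
  6. Sam Davis (name = Sam Davis)

First: Alice Anderson

Alice Anderson


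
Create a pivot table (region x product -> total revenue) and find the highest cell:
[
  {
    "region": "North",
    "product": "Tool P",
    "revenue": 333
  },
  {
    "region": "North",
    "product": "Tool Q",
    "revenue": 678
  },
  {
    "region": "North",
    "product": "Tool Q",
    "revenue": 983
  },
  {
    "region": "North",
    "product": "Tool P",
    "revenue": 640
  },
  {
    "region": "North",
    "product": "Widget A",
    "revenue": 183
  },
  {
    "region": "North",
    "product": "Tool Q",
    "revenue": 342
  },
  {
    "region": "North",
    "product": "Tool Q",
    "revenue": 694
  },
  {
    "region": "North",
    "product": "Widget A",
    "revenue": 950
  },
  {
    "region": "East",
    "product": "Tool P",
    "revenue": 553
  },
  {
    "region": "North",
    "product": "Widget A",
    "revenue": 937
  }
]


Pivot: region (rows) x product (columns) -> total revenue

     Tool P        Tool Q        Widget A    
East           553             0             0  
North          973          2697          2070  

Highest: North / Tool Q = $2697

North / Tool Q = $2697


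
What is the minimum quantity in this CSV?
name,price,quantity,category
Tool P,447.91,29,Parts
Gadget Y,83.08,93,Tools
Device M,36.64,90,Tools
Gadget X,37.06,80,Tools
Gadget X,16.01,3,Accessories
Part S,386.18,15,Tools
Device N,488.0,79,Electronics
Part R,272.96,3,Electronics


Computing minimum quantity:
Values: [29, 93, 90, 80, 3, 15, 79, 3]
Min = 3

3


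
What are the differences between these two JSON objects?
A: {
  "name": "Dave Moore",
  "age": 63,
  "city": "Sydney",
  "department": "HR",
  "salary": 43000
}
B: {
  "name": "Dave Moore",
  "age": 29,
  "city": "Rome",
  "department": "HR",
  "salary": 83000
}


Comparing each field (in key order):
  name: same
  age: DIFFERENT
  city: DIFFERENT
  department: same
  salary: DIFFERENT
Differences:
  age: 63 -> 29
  city: Sydney -> Rome
  salary: 43000 -> 83000

3 field(s) changed

3 changes: age, city, salary


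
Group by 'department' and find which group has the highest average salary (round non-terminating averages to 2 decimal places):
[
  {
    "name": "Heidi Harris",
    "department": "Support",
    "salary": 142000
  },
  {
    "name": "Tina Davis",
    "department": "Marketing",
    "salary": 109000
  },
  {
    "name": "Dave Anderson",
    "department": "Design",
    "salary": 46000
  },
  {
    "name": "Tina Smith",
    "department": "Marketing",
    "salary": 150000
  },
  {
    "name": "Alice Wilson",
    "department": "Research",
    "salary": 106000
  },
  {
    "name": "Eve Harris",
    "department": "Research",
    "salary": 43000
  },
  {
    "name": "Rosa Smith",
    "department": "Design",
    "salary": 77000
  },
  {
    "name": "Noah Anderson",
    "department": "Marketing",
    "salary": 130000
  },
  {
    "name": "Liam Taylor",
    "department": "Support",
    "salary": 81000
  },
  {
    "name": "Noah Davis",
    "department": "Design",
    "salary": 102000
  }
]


Group by: department

Groups:
  Design: 3 people, avg salary = 225000/3 = $75000
  Marketing: 3 people, avg salary = 389000/3 ≈ $129666.67
  Research: 2 people, avg salary = 149000/2 = $74500
  Support: 2 people, avg salary = 223000/2 = $111500

Highest average salary: Marketing (≈$129666.67)

Marketing (≈$129666.67)


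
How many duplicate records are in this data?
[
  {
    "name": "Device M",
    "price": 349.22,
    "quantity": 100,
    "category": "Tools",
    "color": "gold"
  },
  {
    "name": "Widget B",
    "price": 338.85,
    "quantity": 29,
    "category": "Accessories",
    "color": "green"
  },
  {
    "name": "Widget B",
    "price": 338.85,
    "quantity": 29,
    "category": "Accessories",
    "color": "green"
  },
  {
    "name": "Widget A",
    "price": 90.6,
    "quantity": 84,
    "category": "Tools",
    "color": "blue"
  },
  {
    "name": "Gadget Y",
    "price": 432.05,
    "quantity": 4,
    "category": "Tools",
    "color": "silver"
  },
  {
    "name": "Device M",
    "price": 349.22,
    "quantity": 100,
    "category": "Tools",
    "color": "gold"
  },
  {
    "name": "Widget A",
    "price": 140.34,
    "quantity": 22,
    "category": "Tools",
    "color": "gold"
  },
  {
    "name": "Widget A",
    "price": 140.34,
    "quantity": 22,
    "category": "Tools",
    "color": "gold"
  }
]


Checking 8 records for duplicates:

  Row 1: Device M ($349.22, qty 100)
  Row 2: Widget B ($338.85, qty 29)
  Row 3: Widget B ($338.85, qty 29) <-- DUPLICATE
  Row 4: Widget A ($90.6, qty 84)
  Row 5: Gadget Y ($432.05, qty 4)
  Row 6: Device M ($349.22, qty 100) <-- DUPLICATE
  Row 7: Widget A ($140.34, qty 22)
  Row 8: Widget A ($140.34, qty 22) <-- DUPLICATE

Duplicates found: 3
Unique records: 5

3 duplicates, 5 unique


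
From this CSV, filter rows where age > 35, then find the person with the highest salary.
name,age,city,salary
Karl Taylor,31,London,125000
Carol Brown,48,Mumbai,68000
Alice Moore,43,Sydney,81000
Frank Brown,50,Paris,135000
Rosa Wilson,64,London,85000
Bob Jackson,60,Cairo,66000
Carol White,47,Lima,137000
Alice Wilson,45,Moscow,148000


Filter: age > 35
Sort by: salary (descending)

Filtered records (7):
  Alice Wilson, age 45, salary $148000
  Carol White, age 47, salary $137000
  Frank Brown, age 50, salary $135000
  Rosa Wilson, age 64, salary $85000
  Alice Moore, age 43, salary $81000
  Carol Brown, age 48, salary $68000
  Bob Jackson, age 60, salary $66000

Highest salary: Alice Wilson ($148000)

Alice Wilson


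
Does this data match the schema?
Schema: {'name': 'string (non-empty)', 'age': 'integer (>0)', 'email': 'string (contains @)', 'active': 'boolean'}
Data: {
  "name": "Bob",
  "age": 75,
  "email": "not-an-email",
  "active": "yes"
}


Validating each field against schema:
  name: OK (non-empty string)
  age: OK (positive integer)
  email: FAIL ("not-an-email" does not contain @)
  active: FAIL ("yes" is not a boolean)

Result: INVALID (2 errors: email, active)

INVALID (2 errors: email, active)


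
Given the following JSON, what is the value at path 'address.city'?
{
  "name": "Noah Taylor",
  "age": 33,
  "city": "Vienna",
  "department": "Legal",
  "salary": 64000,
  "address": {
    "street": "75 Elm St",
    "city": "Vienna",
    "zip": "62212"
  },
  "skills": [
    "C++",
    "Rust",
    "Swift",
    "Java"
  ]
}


Query: address.city
Path: address -> city
Value: Vienna

Vienna


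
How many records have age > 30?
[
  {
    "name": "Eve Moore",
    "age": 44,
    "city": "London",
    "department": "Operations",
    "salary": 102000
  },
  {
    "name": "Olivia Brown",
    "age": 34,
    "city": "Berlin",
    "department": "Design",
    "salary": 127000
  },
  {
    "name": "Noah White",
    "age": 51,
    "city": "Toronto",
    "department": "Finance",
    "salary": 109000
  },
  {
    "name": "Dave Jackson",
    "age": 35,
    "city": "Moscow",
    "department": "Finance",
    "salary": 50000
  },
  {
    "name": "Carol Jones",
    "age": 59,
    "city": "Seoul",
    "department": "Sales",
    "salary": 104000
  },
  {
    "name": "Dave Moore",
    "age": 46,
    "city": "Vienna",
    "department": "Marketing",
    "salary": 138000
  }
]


Data: 6 records
Condition: age > 30

Checking each record:
  Eve Moore: 44 MATCH
  Olivia Brown: 34 MATCH
  Noah White: 51 MATCH
  Dave Jackson: 35 MATCH
  Carol Jones: 59 MATCH
  Dave Moore: 46 MATCH

Count: 6

6


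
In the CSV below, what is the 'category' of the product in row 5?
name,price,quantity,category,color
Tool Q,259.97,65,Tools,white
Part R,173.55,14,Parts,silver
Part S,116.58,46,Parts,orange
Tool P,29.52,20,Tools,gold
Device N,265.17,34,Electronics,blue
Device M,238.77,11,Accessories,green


Query: Row 5 ('Device N'), column 'category'
Value: Electronics

Electronics


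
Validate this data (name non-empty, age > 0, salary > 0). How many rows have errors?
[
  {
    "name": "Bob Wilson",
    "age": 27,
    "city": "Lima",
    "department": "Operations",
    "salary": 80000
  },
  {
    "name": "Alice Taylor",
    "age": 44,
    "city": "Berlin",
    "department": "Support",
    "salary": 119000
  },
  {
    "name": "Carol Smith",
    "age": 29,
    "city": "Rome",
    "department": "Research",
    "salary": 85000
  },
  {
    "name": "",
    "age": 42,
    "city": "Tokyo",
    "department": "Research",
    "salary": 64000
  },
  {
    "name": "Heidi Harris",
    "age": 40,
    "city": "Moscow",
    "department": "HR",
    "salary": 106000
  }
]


Validating 5 records:
Rules: name non-empty, age > 0, salary > 0

  Row 1 (Bob Wilson): OK
  Row 2 (Alice Taylor): OK
  Row 3 (Carol Smith): OK
  Row 4 (???): empty name
  Row 5 (Heidi Harris): OK

Total errors: 1

1 errors


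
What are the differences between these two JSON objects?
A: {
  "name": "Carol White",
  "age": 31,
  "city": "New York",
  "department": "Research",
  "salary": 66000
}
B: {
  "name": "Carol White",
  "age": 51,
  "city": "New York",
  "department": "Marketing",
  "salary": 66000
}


Comparing each field (in key order):
  name: same
  age: DIFFERENT
  city: same
  department: DIFFERENT
  salary: same
Differences:
  age: 31 -> 51
  department: Research -> Marketing

2 field(s) changed

2 changes: age, department


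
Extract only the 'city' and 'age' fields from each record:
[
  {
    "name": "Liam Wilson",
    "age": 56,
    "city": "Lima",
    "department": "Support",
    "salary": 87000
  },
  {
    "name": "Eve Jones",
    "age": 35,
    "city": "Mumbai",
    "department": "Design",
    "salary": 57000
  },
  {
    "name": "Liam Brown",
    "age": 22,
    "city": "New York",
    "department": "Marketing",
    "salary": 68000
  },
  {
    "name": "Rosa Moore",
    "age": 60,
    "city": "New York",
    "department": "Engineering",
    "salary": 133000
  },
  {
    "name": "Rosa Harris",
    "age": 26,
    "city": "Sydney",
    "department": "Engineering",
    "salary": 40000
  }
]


Original: 5 records with fields: name, age, city, department, salary
Keep: ['city', 'age']
Drop: ['name', 'department', 'salary']
Result: 5 records, 2 fields each

[
  {
    "city": "Lima",
    "age": 56
  },
  {
    "city": "Mumbai",
    "age": 35
  },
  {
    "city": "New York",
    "age": 22
  },
  {
    "city": "New York",
    "age": 60
  },
  {
    "city": "Sydney",
    "age": 26
  }
]


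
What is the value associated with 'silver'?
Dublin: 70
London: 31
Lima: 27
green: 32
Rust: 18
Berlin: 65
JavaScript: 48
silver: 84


Looking up key 'silver'
Value: 84

84


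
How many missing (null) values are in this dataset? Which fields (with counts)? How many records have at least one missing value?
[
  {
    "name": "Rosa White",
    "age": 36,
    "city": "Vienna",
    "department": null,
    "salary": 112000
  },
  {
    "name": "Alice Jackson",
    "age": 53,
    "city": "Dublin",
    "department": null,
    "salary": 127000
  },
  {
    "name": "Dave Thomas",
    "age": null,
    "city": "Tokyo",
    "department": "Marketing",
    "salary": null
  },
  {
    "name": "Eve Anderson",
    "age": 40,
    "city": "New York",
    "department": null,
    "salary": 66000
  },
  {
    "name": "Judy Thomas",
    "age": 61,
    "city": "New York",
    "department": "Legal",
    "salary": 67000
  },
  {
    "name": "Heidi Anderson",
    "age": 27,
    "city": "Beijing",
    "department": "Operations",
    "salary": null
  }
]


Checking for missing (null) values in 6 records:

  Rosa White: department
  Alice Jackson: department
  Dave Thomas: age, salary
  Eve Anderson: department
  Judy Thomas: complete
  Heidi Anderson: salary

Per field:
  name: 0 missing
  age: 1 missing
  city: 0 missing
  department: 3 missing
  salary: 2 missing

Total missing values: 6
Records with any missing: 5

6 missing values (age: 1, department: 3, salary: 2); 5 incomplete records


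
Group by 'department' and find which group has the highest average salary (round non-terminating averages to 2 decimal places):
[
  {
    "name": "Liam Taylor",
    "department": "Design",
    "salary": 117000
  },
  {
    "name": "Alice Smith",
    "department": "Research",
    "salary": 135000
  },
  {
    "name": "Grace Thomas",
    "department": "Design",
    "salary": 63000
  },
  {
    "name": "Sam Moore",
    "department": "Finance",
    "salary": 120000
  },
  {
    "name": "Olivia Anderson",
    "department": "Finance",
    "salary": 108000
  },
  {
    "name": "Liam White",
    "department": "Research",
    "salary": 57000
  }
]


Group by: department

Groups:
  Design: 2 people, avg salary = 180000/2 = $90000
  Finance: 2 people, avg salary = 228000/2 = $114000
  Research: 2 people, avg salary = 192000/2 = $96000

Highest average salary: Finance ($114000)

Finance ($114000)


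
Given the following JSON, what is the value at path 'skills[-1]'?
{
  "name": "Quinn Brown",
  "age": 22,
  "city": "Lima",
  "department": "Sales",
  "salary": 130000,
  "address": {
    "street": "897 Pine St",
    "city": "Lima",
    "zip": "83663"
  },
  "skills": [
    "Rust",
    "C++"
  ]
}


Query: skills[-1]
Path: skills -> last element
Value: C++

C++


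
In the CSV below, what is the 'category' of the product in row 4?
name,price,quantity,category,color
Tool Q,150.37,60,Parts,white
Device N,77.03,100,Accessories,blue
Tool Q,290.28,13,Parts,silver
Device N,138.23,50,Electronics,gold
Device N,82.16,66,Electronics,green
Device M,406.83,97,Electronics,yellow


Query: Row 4 ('Device N'), column 'category'
Value: Electronics

Electronics


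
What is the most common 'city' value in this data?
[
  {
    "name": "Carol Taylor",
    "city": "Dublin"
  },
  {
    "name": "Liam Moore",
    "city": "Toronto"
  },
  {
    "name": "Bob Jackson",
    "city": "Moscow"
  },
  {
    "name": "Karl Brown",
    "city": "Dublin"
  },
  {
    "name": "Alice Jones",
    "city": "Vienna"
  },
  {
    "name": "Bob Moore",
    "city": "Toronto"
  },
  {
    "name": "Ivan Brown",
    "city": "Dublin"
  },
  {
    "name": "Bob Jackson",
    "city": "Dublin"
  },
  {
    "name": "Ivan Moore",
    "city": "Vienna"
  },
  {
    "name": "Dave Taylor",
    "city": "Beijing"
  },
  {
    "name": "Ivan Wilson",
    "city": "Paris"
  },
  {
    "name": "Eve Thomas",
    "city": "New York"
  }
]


Counting 'city' values across 12 records:

  Dublin: 4 ####
  Toronto: 2 ##
  Vienna: 2 ##
  Moscow: 1 #
  Beijing: 1 #
  Paris: 1 #
  New York: 1 #

Most common: Dublin (4 times)

Dublin (4 times)


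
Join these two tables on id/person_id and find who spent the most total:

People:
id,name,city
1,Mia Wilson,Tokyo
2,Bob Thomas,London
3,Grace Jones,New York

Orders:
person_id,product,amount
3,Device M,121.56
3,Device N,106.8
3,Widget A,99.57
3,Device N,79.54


Join on: people.id = orders.person_id

Joined rows:
  Grace Jones (New York) bought Device M for $121.56
  Grace Jones (New York) bought Device N for $106.8
  Grace Jones (New York) bought Widget A for $99.57
  Grace Jones (New York) bought Device N for $79.54

Total per person:
  Grace Jones: $407.47

Top spender: Grace Jones ($407.47)

Grace Jones ($407.47)


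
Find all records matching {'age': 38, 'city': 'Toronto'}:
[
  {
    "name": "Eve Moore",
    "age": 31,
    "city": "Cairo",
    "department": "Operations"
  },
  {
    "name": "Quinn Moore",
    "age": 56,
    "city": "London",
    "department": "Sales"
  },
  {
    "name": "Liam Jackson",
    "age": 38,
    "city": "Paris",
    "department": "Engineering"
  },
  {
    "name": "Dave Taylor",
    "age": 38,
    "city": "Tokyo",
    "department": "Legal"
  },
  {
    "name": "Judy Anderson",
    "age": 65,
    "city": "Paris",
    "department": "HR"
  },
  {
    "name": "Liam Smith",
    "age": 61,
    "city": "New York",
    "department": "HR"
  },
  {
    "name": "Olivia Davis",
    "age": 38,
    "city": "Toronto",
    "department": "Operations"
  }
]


Search criteria: {'age': 38, 'city': 'Toronto'}

Checking 7 records:
  Eve Moore: {age: 31, city: Cairo}
  Quinn Moore: {age: 56, city: London}
  Liam Jackson: {age: 38, city: Paris}
  Dave Taylor: {age: 38, city: Tokyo}
  Judy Anderson: {age: 65, city: Paris}
  Liam Smith: {age: 61, city: New York}
  Olivia Davis: {age: 38, city: Toronto} <-- MATCH

Matches: ["Olivia Davis"]

["Olivia Davis"]


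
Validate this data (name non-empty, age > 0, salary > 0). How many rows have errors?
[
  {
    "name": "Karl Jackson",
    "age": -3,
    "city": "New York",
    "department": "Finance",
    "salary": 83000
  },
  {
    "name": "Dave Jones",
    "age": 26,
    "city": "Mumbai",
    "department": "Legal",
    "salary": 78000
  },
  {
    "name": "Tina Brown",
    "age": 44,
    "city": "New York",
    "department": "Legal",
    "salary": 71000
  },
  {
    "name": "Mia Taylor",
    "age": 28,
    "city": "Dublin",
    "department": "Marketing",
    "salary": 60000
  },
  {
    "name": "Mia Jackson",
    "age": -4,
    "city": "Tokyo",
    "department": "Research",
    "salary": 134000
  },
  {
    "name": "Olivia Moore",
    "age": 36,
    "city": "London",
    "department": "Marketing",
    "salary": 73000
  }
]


Validating 6 records:
Rules: name non-empty, age > 0, salary > 0

  Row 1 (Karl Jackson): negative age: -3
  Row 2 (Dave Jones): OK
  Row 3 (Tina Brown): OK
  Row 4 (Mia Taylor): OK
  Row 5 (Mia Jackson): negative age: -4
  Row 6 (Olivia Moore): OK

Total errors: 2

2 errors


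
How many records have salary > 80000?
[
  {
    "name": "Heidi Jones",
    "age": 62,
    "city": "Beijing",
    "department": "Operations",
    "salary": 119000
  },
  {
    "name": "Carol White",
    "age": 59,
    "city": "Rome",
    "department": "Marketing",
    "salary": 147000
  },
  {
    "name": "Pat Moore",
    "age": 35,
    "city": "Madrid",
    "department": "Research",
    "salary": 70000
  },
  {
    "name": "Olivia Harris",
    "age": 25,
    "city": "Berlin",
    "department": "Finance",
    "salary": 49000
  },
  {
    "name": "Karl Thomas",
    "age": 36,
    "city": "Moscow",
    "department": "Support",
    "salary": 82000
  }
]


Data: 5 records
Condition: salary > 80000

Checking each record:
  Heidi Jones: 119000 MATCH
  Carol White: 147000 MATCH
  Pat Moore: 70000
  Olivia Harris: 49000
  Karl Thomas: 82000 MATCH

Count: 3

3


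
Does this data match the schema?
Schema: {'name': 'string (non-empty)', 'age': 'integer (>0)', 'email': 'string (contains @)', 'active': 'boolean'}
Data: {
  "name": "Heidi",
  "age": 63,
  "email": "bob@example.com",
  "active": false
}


Validating each field against schema:
  name: OK (non-empty string)
  age: OK (positive integer)
  email: OK (string with @)
  active: OK (boolean)

Result: VALID

VALID


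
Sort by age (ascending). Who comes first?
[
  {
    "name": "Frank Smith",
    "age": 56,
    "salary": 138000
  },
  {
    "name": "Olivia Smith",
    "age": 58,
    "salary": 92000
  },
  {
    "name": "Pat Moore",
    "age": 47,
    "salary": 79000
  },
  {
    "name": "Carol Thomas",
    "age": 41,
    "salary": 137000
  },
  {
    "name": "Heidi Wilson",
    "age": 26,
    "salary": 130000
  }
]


Sort by: age (ascending)

Sorted order:
  1. Heidi Wilson (age = 26)
  2. Carol Thomas (age = 41)
  3. Pat Moore (age = 47)
  4. Frank Smith (age = 56)
  5. Olivia Smith (age = 58)

First: Heidi Wilson

Heidi Wilson


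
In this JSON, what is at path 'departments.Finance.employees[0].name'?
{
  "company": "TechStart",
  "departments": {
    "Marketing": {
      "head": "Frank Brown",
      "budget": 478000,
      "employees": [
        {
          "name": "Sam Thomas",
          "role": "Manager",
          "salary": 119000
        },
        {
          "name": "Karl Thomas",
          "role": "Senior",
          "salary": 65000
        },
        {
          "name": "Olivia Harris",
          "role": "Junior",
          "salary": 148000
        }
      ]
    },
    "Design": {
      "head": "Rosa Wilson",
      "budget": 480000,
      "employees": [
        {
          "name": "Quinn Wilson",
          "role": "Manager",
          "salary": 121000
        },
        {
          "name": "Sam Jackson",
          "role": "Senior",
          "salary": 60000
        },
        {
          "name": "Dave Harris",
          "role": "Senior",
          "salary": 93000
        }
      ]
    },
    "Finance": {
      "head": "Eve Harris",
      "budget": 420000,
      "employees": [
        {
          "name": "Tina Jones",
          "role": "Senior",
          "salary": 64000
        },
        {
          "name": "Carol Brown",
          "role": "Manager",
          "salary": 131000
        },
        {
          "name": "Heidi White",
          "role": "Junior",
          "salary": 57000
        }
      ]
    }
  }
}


Path: departments.Finance.employees[0].name

Navigate:
  -> departments
  -> Finance
  -> employees[0].name = 'Tina Jones'

Tina Jones


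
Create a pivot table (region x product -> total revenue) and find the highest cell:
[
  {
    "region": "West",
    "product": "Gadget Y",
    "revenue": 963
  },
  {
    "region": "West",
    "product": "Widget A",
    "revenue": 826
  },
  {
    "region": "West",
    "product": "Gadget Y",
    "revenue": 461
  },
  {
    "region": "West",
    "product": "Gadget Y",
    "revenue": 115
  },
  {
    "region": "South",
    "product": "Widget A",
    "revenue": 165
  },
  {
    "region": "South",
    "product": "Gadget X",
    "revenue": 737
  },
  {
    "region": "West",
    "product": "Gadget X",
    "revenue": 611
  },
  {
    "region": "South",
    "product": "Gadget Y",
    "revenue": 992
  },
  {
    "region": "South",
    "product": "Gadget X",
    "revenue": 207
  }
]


Pivot: region (rows) x product (columns) -> total revenue

     Gadget X      Gadget Y      Widget A    
South          944           992           165  
West           611          1539           826  

Highest: West / Gadget Y = $1539

West / Gadget Y = $1539


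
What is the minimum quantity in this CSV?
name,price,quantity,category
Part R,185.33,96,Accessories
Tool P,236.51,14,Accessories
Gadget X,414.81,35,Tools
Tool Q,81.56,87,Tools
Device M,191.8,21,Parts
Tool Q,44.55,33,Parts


Computing minimum quantity:
Values: [96, 14, 35, 87, 21, 33]
Min = 14

14


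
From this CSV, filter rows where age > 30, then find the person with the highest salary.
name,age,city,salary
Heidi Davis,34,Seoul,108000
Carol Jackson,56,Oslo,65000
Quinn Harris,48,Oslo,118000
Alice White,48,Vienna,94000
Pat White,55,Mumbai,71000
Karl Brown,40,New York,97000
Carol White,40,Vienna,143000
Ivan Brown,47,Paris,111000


Filter: age > 30
Sort by: salary (descending)

Filtered records (8):
  Carol White, age 40, salary $143000
  Quinn Harris, age 48, salary $118000
  Ivan Brown, age 47, salary $111000
  Heidi Davis, age 34, salary $108000
  Karl Brown, age 40, salary $97000
  Alice White, age 48, salary $94000
  Pat White, age 55, salary $71000
  Carol Jackson, age 56, salary $65000

Highest salary: Carol White ($143000)

Carol White


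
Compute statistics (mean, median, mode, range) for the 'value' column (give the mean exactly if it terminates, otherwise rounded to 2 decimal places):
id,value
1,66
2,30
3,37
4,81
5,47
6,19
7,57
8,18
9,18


Data: [66, 30, 37, 81, 47, 19, 57, 18, 18]
Count: 9
Sum: 373
Mean: 373/9 ≈ 41.44 (rounded to 2 decimal places)
Sorted: [18, 18, 19, 30, 37, 47, 57, 66, 81]
Median: 37.0
Mode: 18 (2 times)
Range: 81 - 18 = 63
Min: 18, Max: 81

mean≈41.44, median=37.0, mode=18, range=63


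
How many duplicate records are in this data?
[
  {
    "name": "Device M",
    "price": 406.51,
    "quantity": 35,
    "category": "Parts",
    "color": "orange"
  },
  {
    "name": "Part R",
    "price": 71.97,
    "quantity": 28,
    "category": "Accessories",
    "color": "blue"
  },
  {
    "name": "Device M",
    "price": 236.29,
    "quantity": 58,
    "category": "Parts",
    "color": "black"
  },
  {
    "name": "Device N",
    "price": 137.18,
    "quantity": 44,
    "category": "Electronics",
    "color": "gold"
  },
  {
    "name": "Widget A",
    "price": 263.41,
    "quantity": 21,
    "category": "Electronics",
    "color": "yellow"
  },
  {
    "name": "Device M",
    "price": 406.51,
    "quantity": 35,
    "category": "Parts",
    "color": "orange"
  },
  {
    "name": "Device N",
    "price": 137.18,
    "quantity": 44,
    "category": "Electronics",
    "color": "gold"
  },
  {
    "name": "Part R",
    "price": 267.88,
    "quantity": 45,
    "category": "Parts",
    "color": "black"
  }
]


Checking 8 records for duplicates:

  Row 1: Device M ($406.51, qty 35)
  Row 2: Part R ($71.97, qty 28)
  Row 3: Device M ($236.29, qty 58)
  Row 4: Device N ($137.18, qty 44)
  Row 5: Widget A ($263.41, qty 21)
  Row 6: Device M ($406.51, qty 35) <-- DUPLICATE
  Row 7: Device N ($137.18, qty 44) <-- DUPLICATE
  Row 8: Part R ($267.88, qty 45)

Duplicates found: 2
Unique records: 6

2 duplicates, 6 unique


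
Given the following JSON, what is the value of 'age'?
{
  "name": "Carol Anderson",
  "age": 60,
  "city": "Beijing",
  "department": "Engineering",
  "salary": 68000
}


Looking up field 'age'
Value: 60

60


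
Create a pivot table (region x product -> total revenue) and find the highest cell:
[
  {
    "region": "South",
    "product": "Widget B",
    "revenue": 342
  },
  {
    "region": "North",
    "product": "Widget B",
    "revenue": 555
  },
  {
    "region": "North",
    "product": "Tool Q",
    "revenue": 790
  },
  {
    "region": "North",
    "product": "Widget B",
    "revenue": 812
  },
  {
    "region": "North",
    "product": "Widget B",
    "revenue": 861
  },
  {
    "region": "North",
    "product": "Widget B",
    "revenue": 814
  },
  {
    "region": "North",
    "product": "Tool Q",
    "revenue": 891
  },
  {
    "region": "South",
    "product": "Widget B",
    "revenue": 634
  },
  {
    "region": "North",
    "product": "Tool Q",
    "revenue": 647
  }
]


Pivot: region (rows) x product (columns) -> total revenue

     Tool Q        Widget B    
North         2328          3042  
South            0           976  

Highest: North / Widget B = $3042

North / Widget B = $3042


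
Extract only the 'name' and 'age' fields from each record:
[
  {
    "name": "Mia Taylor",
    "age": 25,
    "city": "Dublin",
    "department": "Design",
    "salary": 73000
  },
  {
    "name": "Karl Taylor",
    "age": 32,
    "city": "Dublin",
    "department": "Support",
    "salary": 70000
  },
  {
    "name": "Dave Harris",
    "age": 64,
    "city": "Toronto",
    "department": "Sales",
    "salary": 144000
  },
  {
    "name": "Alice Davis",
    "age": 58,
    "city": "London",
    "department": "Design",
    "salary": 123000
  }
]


Original: 4 records with fields: name, age, city, department, salary
Keep: ['name', 'age']
Drop: ['city', 'department', 'salary']
Result: 4 records, 2 fields each

[
  {
    "name": "Mia Taylor",
    "age": 25
  },
  {
    "name": "Karl Taylor",
    "age": 32
  },
  {
    "name": "Dave Harris",
    "age": 64
  },
  {
    "name": "Alice Davis",
    "age": 58
  }
]


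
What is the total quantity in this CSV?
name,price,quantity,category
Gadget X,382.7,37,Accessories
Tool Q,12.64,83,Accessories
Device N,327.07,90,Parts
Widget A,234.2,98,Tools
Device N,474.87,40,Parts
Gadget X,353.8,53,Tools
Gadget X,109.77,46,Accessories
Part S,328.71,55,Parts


Computing total quantity:
Values: [37, 83, 90, 98, 40, 53, 46, 55]
Sum = 502

502


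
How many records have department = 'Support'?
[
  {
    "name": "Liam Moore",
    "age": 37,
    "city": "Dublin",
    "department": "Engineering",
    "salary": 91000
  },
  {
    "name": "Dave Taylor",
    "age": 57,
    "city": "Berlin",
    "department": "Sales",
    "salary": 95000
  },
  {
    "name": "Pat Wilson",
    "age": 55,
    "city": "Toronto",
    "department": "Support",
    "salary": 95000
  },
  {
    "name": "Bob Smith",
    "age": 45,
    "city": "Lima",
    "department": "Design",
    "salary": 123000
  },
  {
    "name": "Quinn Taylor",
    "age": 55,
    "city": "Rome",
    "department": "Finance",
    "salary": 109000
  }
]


Data: 5 records
Condition: department = 'Support'

Checking each record:
  Liam Moore: Engineering
  Dave Taylor: Sales
  Pat Wilson: Support MATCH
  Bob Smith: Design
  Quinn Taylor: Finance

Count: 1

1


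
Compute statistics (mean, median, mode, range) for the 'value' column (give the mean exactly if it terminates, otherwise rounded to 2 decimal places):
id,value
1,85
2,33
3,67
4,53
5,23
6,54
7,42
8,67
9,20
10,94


Data: [85, 33, 67, 53, 23, 54, 42, 67, 20, 94]
Count: 10
Sum: 538
Mean: 538/10 = 53.8
Sorted: [20, 23, 33, 42, 53, 54, 67, 67, 85, 94]
Median: 53.5
Mode: 67 (2 times)
Range: 94 - 20 = 74
Min: 20, Max: 94

mean=53.8, median=53.5, mode=67, range=74


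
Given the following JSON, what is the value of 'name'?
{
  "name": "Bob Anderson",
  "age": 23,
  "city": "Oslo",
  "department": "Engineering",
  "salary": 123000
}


Looking up field 'name'
Value: Bob Anderson

Bob Anderson


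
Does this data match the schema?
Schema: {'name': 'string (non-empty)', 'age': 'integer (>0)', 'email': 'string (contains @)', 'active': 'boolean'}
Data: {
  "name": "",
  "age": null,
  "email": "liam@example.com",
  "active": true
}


Validating each field against schema:
  name: FAIL ("" is an empty string)
  age: FAIL (null is not an integer)
  email: OK (string with @)
  active: OK (boolean)

Result: INVALID (2 errors: name, age)

INVALID (2 errors: name, age)


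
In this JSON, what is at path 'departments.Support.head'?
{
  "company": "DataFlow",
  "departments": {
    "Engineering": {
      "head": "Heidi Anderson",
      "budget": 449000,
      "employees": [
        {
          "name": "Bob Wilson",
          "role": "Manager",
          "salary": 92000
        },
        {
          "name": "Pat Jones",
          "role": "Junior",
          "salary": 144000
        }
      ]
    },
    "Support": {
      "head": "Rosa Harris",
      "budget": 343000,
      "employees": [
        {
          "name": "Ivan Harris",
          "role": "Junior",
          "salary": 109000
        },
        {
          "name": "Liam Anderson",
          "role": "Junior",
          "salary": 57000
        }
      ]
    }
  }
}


Path: departments.Support.head

Navigate:
  -> departments
  -> Support
  -> head = 'Rosa Harris'

Rosa Harris


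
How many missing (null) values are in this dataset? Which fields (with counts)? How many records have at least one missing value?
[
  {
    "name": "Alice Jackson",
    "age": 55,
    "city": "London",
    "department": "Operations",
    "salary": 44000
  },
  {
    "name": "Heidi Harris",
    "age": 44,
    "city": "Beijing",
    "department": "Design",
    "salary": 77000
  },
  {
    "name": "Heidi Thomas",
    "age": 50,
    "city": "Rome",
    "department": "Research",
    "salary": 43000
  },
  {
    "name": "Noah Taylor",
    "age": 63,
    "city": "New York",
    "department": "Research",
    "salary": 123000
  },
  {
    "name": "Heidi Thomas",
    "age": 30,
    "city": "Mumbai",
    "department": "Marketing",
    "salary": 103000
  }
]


Checking for missing (null) values in 5 records:

  Alice Jackson: complete
  Heidi Harris: complete
  Heidi Thomas: complete
  Noah Taylor: complete
  Heidi Thomas: complete

Per field:
  name: 0 missing
  age: 0 missing
  city: 0 missing
  department: 0 missing
  salary: 0 missing

Total missing values: 0
Records with any missing: 0

0 missing values (none); 0 incomplete records


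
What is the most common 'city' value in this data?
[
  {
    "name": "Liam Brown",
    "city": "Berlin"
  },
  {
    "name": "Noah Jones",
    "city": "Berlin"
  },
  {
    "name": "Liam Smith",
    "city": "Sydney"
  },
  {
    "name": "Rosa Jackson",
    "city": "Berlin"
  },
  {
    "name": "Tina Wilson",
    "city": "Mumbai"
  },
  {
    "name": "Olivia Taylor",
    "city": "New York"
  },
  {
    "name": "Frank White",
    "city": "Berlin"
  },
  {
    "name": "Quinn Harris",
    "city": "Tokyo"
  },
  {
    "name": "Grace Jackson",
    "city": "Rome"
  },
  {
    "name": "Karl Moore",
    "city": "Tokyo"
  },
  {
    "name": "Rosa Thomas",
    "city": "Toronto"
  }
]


Counting 'city' values across 11 records:

  Berlin: 4 ####
  Tokyo: 2 ##
  Sydney: 1 #
  Mumbai: 1 #
  New York: 1 #
  Rome: 1 #
  Toronto: 1 #

Most common: Berlin (4 times)

Berlin (4 times)


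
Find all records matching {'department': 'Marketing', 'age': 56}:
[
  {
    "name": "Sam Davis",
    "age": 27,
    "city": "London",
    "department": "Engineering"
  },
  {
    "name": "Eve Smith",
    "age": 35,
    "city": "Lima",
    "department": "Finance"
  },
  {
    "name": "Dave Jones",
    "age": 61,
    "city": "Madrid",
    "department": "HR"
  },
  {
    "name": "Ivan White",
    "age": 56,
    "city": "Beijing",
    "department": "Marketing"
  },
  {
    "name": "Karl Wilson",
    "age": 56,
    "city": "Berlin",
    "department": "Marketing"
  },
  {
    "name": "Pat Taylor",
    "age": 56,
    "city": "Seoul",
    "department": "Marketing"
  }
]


Search criteria: {'department': 'Marketing', 'age': 56}

Checking 6 records:
  Sam Davis: {department: Engineering, age: 27}
  Eve Smith: {department: Finance, age: 35}
  Dave Jones: {department: HR, age: 61}
  Ivan White: {department: Marketing, age: 56} <-- MATCH
  Karl Wilson: {department: Marketing, age: 56} <-- MATCH
  Pat Taylor: {department: Marketing, age: 56} <-- MATCH

Matches: ["Ivan White", "Karl Wilson", "Pat Taylor"]

["Ivan White", "Karl Wilson", "Pat Taylor"]


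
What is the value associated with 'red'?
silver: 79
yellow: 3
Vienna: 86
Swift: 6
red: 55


Looking up key 'red'
Value: 55

55


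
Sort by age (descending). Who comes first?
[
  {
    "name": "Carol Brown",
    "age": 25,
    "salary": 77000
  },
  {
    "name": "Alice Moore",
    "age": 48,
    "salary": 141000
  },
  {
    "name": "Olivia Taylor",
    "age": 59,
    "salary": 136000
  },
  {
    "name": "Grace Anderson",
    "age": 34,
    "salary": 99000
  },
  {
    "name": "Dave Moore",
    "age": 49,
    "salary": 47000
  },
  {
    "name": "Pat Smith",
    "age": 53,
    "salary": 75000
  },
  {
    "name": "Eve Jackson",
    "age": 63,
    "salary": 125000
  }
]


Sort by: age (descending)

Sorted order:
  1. Eve Jackson (age = 63)
  2. Olivia Taylor (age = 59)
  3. Pat Smith (age = 53)
  4. Dave Moore (age = 49)
  5. Alice Moore (age = 48)
  6. Grace Anderson (age = 34)
  7. Carol Brown (age = 25)

First: Eve Jackson

Eve Jackson
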